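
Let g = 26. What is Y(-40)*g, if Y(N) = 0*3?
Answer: 0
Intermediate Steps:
Y(N) = 0
Y(-40)*g = 0*26 = 0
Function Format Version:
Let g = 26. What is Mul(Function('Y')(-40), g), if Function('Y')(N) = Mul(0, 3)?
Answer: 0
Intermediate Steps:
Function('Y')(N) = 0
Mul(Function('Y')(-40), g) = Mul(0, 26) = 0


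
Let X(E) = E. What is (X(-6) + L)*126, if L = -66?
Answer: -9072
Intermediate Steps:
(X(-6) + L)*126 = (-6 - 66)*126 = -72*126 = -9072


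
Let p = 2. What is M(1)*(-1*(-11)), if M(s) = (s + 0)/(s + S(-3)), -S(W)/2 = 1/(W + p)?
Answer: 11/3 ≈ 3.6667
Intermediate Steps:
S(W) = -2/(2 + W) (S(W) = -2/(W + 2) = -2/(2 + W))
M(s) = s/(2 + s) (M(s) = (s + 0)/(s - 2/(2 - 3)) = s/(s - 2/(-1)) = s/(s - 2*(-1)) = s/(s + 2) = s/(2 + s))
M(1)*(-1*(-11)) = (1/(2 + 1))*(-1*(-11)) = (1/3)*11 = 11/3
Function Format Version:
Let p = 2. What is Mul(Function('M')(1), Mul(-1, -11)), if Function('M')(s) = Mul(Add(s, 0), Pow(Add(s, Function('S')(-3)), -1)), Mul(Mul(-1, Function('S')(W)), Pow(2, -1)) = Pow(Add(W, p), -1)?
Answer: Rational(11, 3) ≈ 3.6667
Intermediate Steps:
Function('S')(W) = Mul(-2, Pow(Add(2, W), -1)) (Function('S')(W) = Mul(-2, Pow(Add(W, 2), -1)) = Mul(-2, Pow(Add(2, W), -1)))
Function('M')(s) = Mul(s, Pow(Add(2, s), -1)) (Function('M')(s) = Mul(Add(s, 0), Pow(Add(s, Mul(-2, Pow(Add(2, -3), -1))), -1)) = Mul(s, Pow(Add(s, Mul(-2, Pow(-1, -1))), -1)) = Mul(s, Pow(Add(s, Mul(-2, -1)), -1)) = Mul(s, Pow(Add(s, 2), -1)) = Mul(s, Pow(Add(2, s), -1)))
Mul(Function('M')(1), Mul(-1, -11)) = Mul(Mul(1, Pow(Add(2, 1), -1)), Mul(-1, -11)) = Mul(Mul(1, Pow(3, -1)), 11) = Mul(Mul(1, Rational(1, 3)), 11) = Mul(Rational(1, 3), 11) = Rational(11, 3)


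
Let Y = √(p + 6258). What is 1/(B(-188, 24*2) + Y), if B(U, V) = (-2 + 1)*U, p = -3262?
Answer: 47/8087 - √749/16174 ≈ 0.0041197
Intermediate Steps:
B(U, V) = -U
Y = 2*√749 (Y = √(-3262 + 6258) = √2996 = 2*√749 ≈ 54.736)
1/(B(-188, 24*2) + Y) = 1/(-1*(-188) + 2*√749) = 1/(188 + 2*√749)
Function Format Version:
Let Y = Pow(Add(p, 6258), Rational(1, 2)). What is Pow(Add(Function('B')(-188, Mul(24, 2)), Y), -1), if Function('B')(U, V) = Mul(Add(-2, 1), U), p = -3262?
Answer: Add(Rational(47, 8087), Mul(Rational(-1, 16174), Pow(749, Rational(1, 2)))) ≈ 0.0041197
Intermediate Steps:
Function('B')(U, V) = Mul(-1, U)
Y = Mul(2, Pow(749, Rational(1, 2))) (Y = Pow(Add(-3262, 6258), Rational(1, 2)) = Pow(2996, Rational(1, 2)) = Mul(2, Pow(749, Rational(1, 2))) ≈ 54.736)
Pow(Add(Function('B')(-188, Mul(24, 2)), Y), -1) = Pow(Add(Mul(-1, -188), Mul(2, Pow(749, Rational(1, 2)))), -1) = Pow(Add(188, Mul(2, Pow(749, Rational(1, 2)))), -1)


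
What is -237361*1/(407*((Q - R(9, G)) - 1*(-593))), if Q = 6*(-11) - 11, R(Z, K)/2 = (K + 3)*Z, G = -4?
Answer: -237361/217338 ≈ -1.0921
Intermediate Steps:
R(Z, K) = 2*Z*(3 + K) (R(Z, K) = 2*((K + 3)*Z) = 2*((3 + K)*Z) = 2*(Z*(3 + K)) = 2*Z*(3 + K))
Q = -77 (Q = -66 - 11 = -77)
-237361*1/(407*((Q - R(9, G)) - 1*(-593))) = -237361*1/(407*((-77 - 2*9*(3 - 4)) - 1*(-593))) = -237361*1/(407*((-77 - 2*9*(-1)) + 593)) = -237361*1/(407*((-77 - 1*(-18)) + 593)) = -237361*1/(407*((-77 + 18) + 593)) = -237361*1/(407*(-59 + 593)) = -237361/(407*534) = -237361/217338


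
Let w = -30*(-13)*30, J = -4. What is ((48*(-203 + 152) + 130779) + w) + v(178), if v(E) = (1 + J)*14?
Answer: 139989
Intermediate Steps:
v(E) = -42 (v(E) = (1 - 4)*14 = -3*14 = -42)
w = 11700 (w = 390*30 = 11700)
((48*(-203 + 152) + 130779) + w) + v(178) = ((48*(-203 + 152) + 130779) + 11700) - 42 = ((48*(-51) + 130779) + 11700) - 42 = ((-2448 + 130779) + 11700) - 42 = (128331 + 11700) - 42 = 140031 - 42 = 139989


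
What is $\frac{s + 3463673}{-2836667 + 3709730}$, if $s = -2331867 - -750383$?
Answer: $\frac{1882189}{873063} \approx 2.1558$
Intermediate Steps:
$s = -1581484$ ($s = -2331867 + 750383 = -1581484$)
$\frac{s + 3463673}{-2836667 + 3709730} = \frac{-1581484 + 3463673}{-2836667 + 3709730} = \frac{1882189}{873063}$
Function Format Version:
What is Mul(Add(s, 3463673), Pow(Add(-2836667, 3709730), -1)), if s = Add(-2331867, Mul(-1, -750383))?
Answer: Rational(1882189, 873063) ≈ 2.1558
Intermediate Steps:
s = -1581484 (s = Add(-2331867, 750383) = -1581484)
Mul(Add(s, 3463673), Pow(Add(-2836667, 3709730), -1)) = Mul(Add(-1581484, 3463673), Pow(Add(-2836667, 3709730), -1)) = Mul(1882189, Pow(873063, -1)) = Mul(1882189, Rational(1, 873063)) = Rational(1882189, 873063)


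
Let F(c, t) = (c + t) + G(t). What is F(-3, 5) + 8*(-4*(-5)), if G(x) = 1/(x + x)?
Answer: 1621/10 ≈ 162.10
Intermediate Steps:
G(x) = 1/(2*x)
F(c, t) = c + t + 1/(2*t) (F(c, t) = (c + t) + 1/(2*t) = c + t + 1/(2*t))
F(-3, 5) + 8*(-4*(-5)) = (-3 + 5 + (1/2)/5) + 8*(-4*(-5)) = (-3 + 5 + (1/2)*(1/5)) + 8*20 = (-3 + 5 + 1/10) + 160 = 21/10 + 160 = 1621/10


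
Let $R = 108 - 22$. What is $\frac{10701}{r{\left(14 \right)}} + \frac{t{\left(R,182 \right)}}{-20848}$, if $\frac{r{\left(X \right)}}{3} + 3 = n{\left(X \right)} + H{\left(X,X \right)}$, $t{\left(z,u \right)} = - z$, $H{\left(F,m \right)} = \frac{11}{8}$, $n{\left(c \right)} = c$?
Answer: $\frac{99154507}{343992} \approx 288.25$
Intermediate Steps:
$R = 86$
$H{\left(F,m \right)} = \frac{11}{8}$ ($H{\left(F,m \right)} = 11 \cdot \frac{1}{8} = \frac{11}{8}$)
$r{\left(X \right)} = - \frac{39}{8} + 3 X$ ($r{\left(X \right)} = -9 + 3 \left(X + \frac{11}{8}\right) = -9 + 3 \left(\frac{11}{8} + X\right) = -9 + \left(\frac{33}{8} + 3 X\right) = - \frac{39}{8} + 3 X$)
$\frac{10701}{r{\left(14 \right)}} + \frac{t{\left(R,182 \right)}}{-20848} = \frac{10701}{- \frac{39}{8} + 3 \cdot 14} + \frac{\left(-1\right) 86}{-20848} = \frac{10701}{- \frac{39}{8} + 42} - - \frac{43}{10424} = \frac{10701}{\frac{297}{8}} + \frac{43}{10424} = 10701 \cdot \frac{8}{297} + \frac{43}{10424} = \frac{9512}{33} + \frac{43}{10424} = \frac{99154507}{343992}$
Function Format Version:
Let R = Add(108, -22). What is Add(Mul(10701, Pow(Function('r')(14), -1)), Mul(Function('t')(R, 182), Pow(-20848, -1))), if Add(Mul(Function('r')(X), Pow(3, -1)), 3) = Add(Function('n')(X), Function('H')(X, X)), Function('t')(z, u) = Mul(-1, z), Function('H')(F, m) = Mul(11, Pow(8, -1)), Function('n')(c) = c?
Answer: Rational(99154507, 343992) ≈ 288.25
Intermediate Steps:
R = 86
Function('H')(F, m) = Rational(11, 8) (Function('H')(F, m) = Mul(11, Rational(1, 8)) = Rational(11, 8))
Function('r')(X) = Add(Rational(-39, 8), Mul(3, X)) (Function('r')(X) = Add(-9, Mul(3, Add(X, Rational(11, 8)))) = Add(-9, Mul(3, Add(Rational(11, 8), X))) = Add(-9, Add(Rational(33, 8), Mul(3, X))) = Add(Rational(-39, 8), Mul(3, X)))
Add(Mul(10701, Pow(Function('r')(14), -1)), Mul(Function('t')(R, 182), Pow(-20848, -1))) = Add(Mul(10701, Pow(Add(Rational(-39, 8), Mul(3, 14)), -1)), Mul(Mul(-1, 86), Pow(-20848, -1))) = Add(Mul(10701, Pow(Add(Rational(-39, 8), 42), -1)), Mul(-86, Rational(-1, 20848))) = Add(Mul(10701, Pow(Rational(297, 8), -1)), Rational(43, 10424)) = Add(Mul(10701, Rational(8, 297)), Rational(43, 10424)) = Add(Rational(9512, 33), Rational(43, 10424)) = Rational(99154507, 343992)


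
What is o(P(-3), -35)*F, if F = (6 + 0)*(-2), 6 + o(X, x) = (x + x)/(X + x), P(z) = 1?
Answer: 804/17 ≈ 47.294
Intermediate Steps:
o(X, x) = -6 + 2*x/(X + x) (o(X, x) = -6 + (x + x)/(X + x) = -6 + (2*x)/(X + x) = -6 + 2*x/(X + x))
F = -12 (F = 6*(-2) = -12)
o(P(-3), -35)*F = (2*(-3*1 - 2*(-35))/(1 - 35))*(-12) = (2*(-3 + 70)/(-34))*(-12) = (2*(-1/34)*67)*(-12) = -67/17*(-12) = 804/17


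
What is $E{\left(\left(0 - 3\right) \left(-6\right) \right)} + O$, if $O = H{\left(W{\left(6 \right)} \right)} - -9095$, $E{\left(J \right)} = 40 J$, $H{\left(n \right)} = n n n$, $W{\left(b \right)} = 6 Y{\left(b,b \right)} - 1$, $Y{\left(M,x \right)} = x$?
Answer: $52690$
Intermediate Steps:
$W{\left(b \right)} = -1 + 6 b$ ($W{\left(b \right)} = 6 b - 1 = -1 + 6 b$)
$H{\left(n \right)} = n^{3}$ ($H{\left(n \right)} = n^{2} n = n^{3}$)
$O = 51970$ ($O = \left(-1 + 6 \cdot 6\right)^{3} - -9095 = \left(-1 + 36\right)^{3} + 9095 = 35^{3} + 9095 = 42875 + 9095 = 51970$)
$E{\left(\left(0 - 3\right) \left(-6\right) \right)} + O = 40 \left(0 - 3\right) \left(-6\right) + 51970 = 40 \left(\left(-3\right) \left(-6\right)\right) + 51970 = 40 \cdot 18 + 51970 = 720 + 51970 = 52690$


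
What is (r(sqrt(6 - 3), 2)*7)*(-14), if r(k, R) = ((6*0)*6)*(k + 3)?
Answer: 0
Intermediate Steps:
r(k, R) = 0 (r(k, R) = (0*6)*(3 + k) = 0*(3 + k) = 0)
(r(sqrt(6 - 3), 2)*7)*(-14) = (0*7)*(-14) = 0*(-14) = 0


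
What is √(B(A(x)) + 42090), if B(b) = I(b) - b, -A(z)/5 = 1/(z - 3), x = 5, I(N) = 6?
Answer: √168394/2 ≈ 205.18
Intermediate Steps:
A(z) = -5/(-3 + z) (A(z) = -5/(z - 3) = -5/(-3 + z))
B(b) = 6 - b
√(B(A(x)) + 42090) = √((6 - (-5)/(-3 + 5)) + 42090) = √((6 - (-5)/2) + 42090) = √((6 - 1*(-5/2)) + 42090) = √((6 + 5/2) + 42090) = √(17/2 + 42090) = √(84197/2) = √168394/2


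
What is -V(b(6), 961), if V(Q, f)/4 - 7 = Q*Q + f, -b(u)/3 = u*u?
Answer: -50528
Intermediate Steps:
b(u) = -3*u**2 (b(u) = -3*u*u = -3*u**2)
V(Q, f) = 28 + 4*f + 4*Q**2 (V(Q, f) = 28 + 4*(Q*Q + f) = 28 + 4*(Q**2 + f) = 28 + 4*(f + Q**2) = 28 + (4*f + 4*Q**2) = 28 + 4*f + 4*Q**2)
-V(b(6), 961) = -(28 + 4*961 + 4*(-3*6**2)**2) = -(28 + 3844 + 4*(-3*36)**2) = -(28 + 3844 + 4*(-108)**2) = -(28 + 3844 + 4*11664) = -(28 + 3844 + 46656) = -1*50528 = -50528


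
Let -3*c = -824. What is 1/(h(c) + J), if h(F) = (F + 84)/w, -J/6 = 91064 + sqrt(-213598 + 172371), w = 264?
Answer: -21420385074/11703784762319257 + 235224*I*sqrt(41227)/11703784762319257 ≈ -1.8302e-6 + 4.0808e-9*I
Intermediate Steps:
c = 824/3 (c = -1/3*(-824) = 824/3 ≈ 274.67)
J = -546384 - 6*I*sqrt(41227) (J = -6*(91064 + sqrt(-213598 + 172371)) = -6*(91064 + sqrt(-41227)) = -6*(91064 + I*sqrt(41227)) = -546384 - 6*I*sqrt(41227) ≈ -5.4638e+5 - 1218.3*I)
h(F) = 7/22 + F/264 (h(F) = (F + 84)/264 = (84 + F)*(1/264) = 7/22 + F/264)
1/(h(c) + J) = 1/((7/22 + (1/264)*(824/3)) + (-546384 - 6*I*sqrt(41227))) = 1/((7/22 + 103/99) + (-546384 - 6*I*sqrt(41227))) = 1/(269/198 + (-546384 - 6*I*sqrt(41227))) = 1/(-108183763/198 - 6*I*sqrt(41227))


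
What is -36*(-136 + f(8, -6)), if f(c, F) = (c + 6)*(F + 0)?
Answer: 7920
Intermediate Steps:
f(c, F) = F*(6 + c) (f(c, F) = (6 + c)*F = F*(6 + c))
-36*(-136 + f(8, -6)) = -36*(-136 - 6*(6 + 8)) = -36*(-136 - 6*14) = -36*(-136 - 84) = -36*(-220) = 7920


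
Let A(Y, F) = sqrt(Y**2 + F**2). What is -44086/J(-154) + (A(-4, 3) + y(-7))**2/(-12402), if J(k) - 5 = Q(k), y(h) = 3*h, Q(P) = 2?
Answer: -39054026/6201 ≈ -6298.0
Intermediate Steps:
A(Y, F) = sqrt(F**2 + Y**2)
J(k) = 7 (J(k) = 5 + 2 = 7)
-44086/J(-154) + (A(-4, 3) + y(-7))**2/(-12402) = -44086/7 + (sqrt(3**2 + (-4)**2) + 3*(-7))**2/(-12402) = -44086*1/7 + (sqrt(9 + 16) - 21)**2*(-1/12402) = -6298 + (sqrt(25) - 21)**2*(-1/12402) = -6298 + (5 - 21)**2*(-1/12402) = -6298 + (-16)**2*(-1/12402) = -6298 + 256*(-1/12402) = -6298 - 128/6201 = -39054026/6201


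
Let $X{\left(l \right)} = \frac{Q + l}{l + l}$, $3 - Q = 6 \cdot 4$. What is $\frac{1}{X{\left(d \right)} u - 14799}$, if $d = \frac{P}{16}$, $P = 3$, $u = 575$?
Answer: $- \frac{2}{93423} \approx -2.1408 \cdot 10^{-5}$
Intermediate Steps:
$Q = -21$ ($Q = 3 - 6 \cdot 4 = 3 - 24 = -21$)
$d = \frac{3}{16} \approx 0.1875$
$X{\left(l \right)} = \frac{-21 + l}{2 l}$ ($X{\left(l \right)} = \frac{-21 + l}{l + l} = \frac{-21 + l}{2 l}$)
$\frac{1}{X{\left(d \right)} u - 14799} = \frac{1}{\frac{-21 + \frac{3}{16}}{2 \cdot \frac{3}{16}} \cdot 575 - 14799} = \frac{1}{\frac{1}{2} \cdot \frac{16}{3} \left(- \frac{333}{16}\right) 575 - 14799} = \frac{1}{\left(- \frac{111}{2}\right) 575 - 14799} = \frac{1}{- \frac{63825}{2} - 14799} = \frac{1}{- \frac{93423}{2}} = - \frac{2}{93423}$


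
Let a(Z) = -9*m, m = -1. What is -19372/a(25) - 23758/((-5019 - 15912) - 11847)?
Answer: -35264533/16389 ≈ -2151.7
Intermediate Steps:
a(Z) = 9 (a(Z) = -9*(-1) = 9)
-19372/a(25) - 23758/((-5019 - 15912) - 11847) = -19372/9 - 23758/((-5019 - 15912) - 11847) = -19372*⅑ - 23758/(-20931 - 11847) = -19372/9 - 23758/(-32778) = -19372/9 - 23758*(-1/32778) = -19372/9 + 11879/16389 = -35264533/16389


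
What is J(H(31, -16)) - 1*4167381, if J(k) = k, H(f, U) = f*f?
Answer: -4166420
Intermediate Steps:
H(f, U) = f²
J(H(31, -16)) - 1*4167381 = 31² - 1*4167381 = 961 - 4167381 = -4166420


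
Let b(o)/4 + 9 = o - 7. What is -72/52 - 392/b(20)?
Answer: -673/26 ≈ -25.885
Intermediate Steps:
b(o) = -64 + 4*o (b(o) = -36 + 4*(o - 7) = -36 + 4*(-7 + o) = -36 + (-28 + 4*o) = -64 + 4*o)
-72/52 - 392/b(20) = -72/52 - 392/(-64 + 4*20) = -72*1/52 - 392/(-64 + 80) = -18/13 - 392/16 = -18/13 - 392*1/16 = -18/13 - 49/2 = -673/26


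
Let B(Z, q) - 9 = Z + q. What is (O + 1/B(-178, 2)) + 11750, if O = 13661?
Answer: 4243636/167 ≈ 25411.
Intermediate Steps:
B(Z, q) = 9 + Z + q (B(Z, q) = 9 + (Z + q) = 9 + Z + q)
(O + 1/B(-178, 2)) + 11750 = (13661 + 1/(9 - 178 + 2)) + 11750 = (13661 + 1/(-167)) + 11750 = (13661 - 1/167) + 11750 = 2281386/167 + 11750 = 4243636/167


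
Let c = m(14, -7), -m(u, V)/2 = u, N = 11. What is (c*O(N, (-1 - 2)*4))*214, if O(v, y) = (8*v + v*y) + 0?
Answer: 263648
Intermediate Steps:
m(u, V) = -2*u
c = -28 (c = -2*14 = -28)
O(v, y) = 8*v + v*y
(c*O(N, (-1 - 2)*4))*214 = -308*(8 + (-1 - 2)*4)*214 = -308*(8 - 3*4)*214 = -308*(8 - 12)*214 = -308*(-4)*214 = -28*(-44)*214 = 1232*214 = 263648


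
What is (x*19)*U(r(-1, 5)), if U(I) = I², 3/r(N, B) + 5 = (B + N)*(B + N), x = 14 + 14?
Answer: 4788/121 ≈ 39.570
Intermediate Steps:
x = 28
r(N, B) = 3/(-5 + (B + N)²) (r(N, B) = 3/(-5 + (B + N)*(B + N)) = 3/(-5 + (B + N)²))
(x*19)*U(r(-1, 5)) = (28*19)*(3/(-5 + (5 - 1)²))² = 532*(3/(-5 + 4²))² = 532*(3/(-5 + 16))² = 532*(3/11)² = 532*(9/121) = 4788/121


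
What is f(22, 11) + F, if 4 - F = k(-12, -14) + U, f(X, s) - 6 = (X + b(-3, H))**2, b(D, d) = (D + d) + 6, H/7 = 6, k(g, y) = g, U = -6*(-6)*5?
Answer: 4331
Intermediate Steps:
U = 180 (U = 36*5 = 180)
H = 42 (H = 7*6 = 42)
b(D, d) = 6 + D + d
f(X, s) = 6 + (45 + X)**2 (f(X, s) = 6 + (X + (6 - 3 + 42))**2 = 6 + (X + 45)**2 = 6 + (45 + X)**2)
F = -164 (F = 4 - (-12 + 180) = 4 - 1*168 = 4 - 168 = -164)
f(22, 11) + F = (6 + (45 + 22)**2) - 164 = (6 + 67**2) - 164 = (6 + 4489) - 164 = 4495 - 164 = 4331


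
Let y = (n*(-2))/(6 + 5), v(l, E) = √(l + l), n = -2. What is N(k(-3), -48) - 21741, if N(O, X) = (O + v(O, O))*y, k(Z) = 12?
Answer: -239103/11 + 8*√6/11 ≈ -21735.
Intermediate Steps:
v(l, E) = √2*√l (v(l, E) = √(2*l) = √2*√l)
y = 4/11 (y = (-2*(-2))/(6 + 5) = 4/11 ≈ 0.36364)
N(O, X) = 4*O/11 + 4*√2*√O/11 (N(O, X) = (O + √2*√O)*(4/11) = 4*O/11 + 4*√2*√O/11)
N(k(-3), -48) - 21741 = ((4/11)*12 + 4*√2*√12/11) - 21741 = (48/11 + 4*√2*(2*√3)/11) - 21741 = (48/11 + 8*√6/11) - 21741 = -239103/11 + 8*√6/11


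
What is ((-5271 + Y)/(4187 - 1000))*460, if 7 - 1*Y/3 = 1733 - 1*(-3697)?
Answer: -9908400/3187 ≈ -3109.0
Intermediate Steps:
Y = -16269 (Y = 21 - 3*(1733 - 1*(-3697)) = 21 - 3*(1733 + 3697) = 21 - 3*5430 = 21 - 16290 = -16269)
((-5271 + Y)/(4187 - 1000))*460 = ((-5271 - 16269)/(4187 - 1000))*460 = -21540/3187*460 = -9908400/3187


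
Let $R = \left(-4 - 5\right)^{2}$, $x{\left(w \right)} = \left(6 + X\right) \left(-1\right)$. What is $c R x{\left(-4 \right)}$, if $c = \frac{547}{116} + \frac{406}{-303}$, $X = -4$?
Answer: $- \frac{3203415}{5858} \approx -546.84$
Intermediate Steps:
$x{\left(w \right)} = -2$ ($x{\left(w \right)} = \left(6 - 4\right) \left(-1\right) = 2 \left(-1\right) = -2$)
$c = \frac{118645}{35148}$ ($c = 547 \cdot \frac{1}{116} + 406 \left(- \frac{1}{303}\right) = \frac{547}{116} - \frac{406}{303} = \frac{118645}{35148} \approx 3.3756$)
$R = 81$ ($R = \left(-9\right)^{2} = 81$)
$c R x{\left(-4 \right)} = \frac{118645 \cdot 81 \left(-2\right)}{35148} = \frac{118645}{35148} \left(-162\right) = - \frac{3203415}{5858}$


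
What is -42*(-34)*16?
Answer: 22848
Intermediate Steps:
-42*(-34)*16 = 1428*16 = 22848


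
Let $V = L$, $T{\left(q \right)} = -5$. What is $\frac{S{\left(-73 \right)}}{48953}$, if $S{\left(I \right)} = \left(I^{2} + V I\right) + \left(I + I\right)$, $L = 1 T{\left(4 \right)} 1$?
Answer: $\frac{5548}{48953} \approx 0.11333$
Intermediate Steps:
$L = -5$ ($L = 1 \left(-5\right) 1 = \left(-5\right) 1 = -5$)
$V = -5$
$S{\left(I \right)} = I^{2} - 3 I$ ($S{\left(I \right)} = \left(I^{2} - 5 I\right) + \left(I + I\right) = \left(I^{2} - 5 I\right) + 2 I = I^{2} - 3 I$)
$\frac{S{\left(-73 \right)}}{48953} = \frac{\left(-73\right) \left(-3 - 73\right)}{48953} = \left(-73\right) \left(-76\right) \frac{1}{48953} = 5548 \cdot \frac{1}{48953} = \frac{5548}{48953}$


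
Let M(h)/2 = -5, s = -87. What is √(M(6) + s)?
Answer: I*√97 ≈ 9.8489*I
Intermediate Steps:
M(h) = -10 (M(h) = 2*(-5) = -10)
√(M(6) + s) = √(-10 - 87) = √(-97) = I*√97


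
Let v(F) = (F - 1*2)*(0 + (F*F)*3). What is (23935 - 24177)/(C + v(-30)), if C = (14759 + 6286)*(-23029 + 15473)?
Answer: 121/79551210 ≈ 1.5210e-6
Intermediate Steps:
C = -159016020 (C = 21045*(-7556) = -159016020)
v(F) = 3*F**2*(-2 + F) (v(F) = (F - 2)*(0 + F**2*3) = (-2 + F)*(0 + 3*F**2) = (-2 + F)*(3*F**2) = 3*F**2*(-2 + F))
(23935 - 24177)/(C + v(-30)) = (23935 - 24177)/(-159016020 + 3*(-30)**2*(-2 - 30)) = -242/(-159016020 + 3*900*(-32)) = -242/(-159016020 - 86400) = -242/(-159102420) = -242*(-1/159102420) = 121/79551210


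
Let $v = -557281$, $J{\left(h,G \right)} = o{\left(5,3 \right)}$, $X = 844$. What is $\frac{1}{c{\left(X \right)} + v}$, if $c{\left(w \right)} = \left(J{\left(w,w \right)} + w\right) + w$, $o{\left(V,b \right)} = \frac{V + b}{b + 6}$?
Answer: $- \frac{9}{5000329} \approx -1.7999 \cdot 10^{-6}$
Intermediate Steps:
$o{\left(V,b \right)} = \frac{V + b}{6 + b}$
$J{\left(h,G \right)} = \frac{8}{9}$ ($J{\left(h,G \right)} = \frac{5 + 3}{6 + 3} = \frac{1}{9} \cdot 8 = \frac{8}{9}$)
$c{\left(w \right)} = \frac{8}{9} + 2 w$ ($c{\left(w \right)} = \left(\frac{8}{9} + w\right) + w = \frac{8}{9} + 2 w$)
$\frac{1}{c{\left(X \right)} + v} = \frac{1}{\left(\frac{8}{9} + 2 \cdot 844\right) - 557281} = \frac{1}{\left(\frac{8}{9} + 1688\right) - 557281} = \frac{1}{\frac{15200}{9} - 557281} = \frac{1}{- \frac{5000329}{9}} = - \frac{9}{5000329}$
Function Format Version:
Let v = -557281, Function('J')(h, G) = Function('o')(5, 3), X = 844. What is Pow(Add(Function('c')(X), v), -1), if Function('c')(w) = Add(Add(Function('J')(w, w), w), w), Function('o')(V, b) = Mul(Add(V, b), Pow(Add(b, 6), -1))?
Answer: Rational(-9, 5000329) ≈ -1.7999e-6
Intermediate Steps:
Function('o')(V, b) = Mul(Pow(Add(6, b), -1), Add(V, b)) (Function('o')(V, b) = Mul(Add(V, b), Pow(Add(6, b), -1)) = Mul(Pow(Add(6, b), -1), Add(V, b)))
Function('J')(h, G) = Rational(8, 9) (Function('J')(h, G) = Mul(Pow(Add(6, 3), -1), Add(5, 3)) = Mul(Pow(9, -1), 8) = Mul(Rational(1, 9), 8) = Rational(8, 9))
Function('c')(w) = Add(Rational(8, 9), Mul(2, w)) (Function('c')(w) = Add(Add(Rational(8, 9), w), w) = Add(Rational(8, 9), Mul(2, w)))
Pow(Add(Function('c')(X), v), -1) = Pow(Add(Add(Rational(8, 9), Mul(2, 844)), -557281), -1) = Pow(Add(Add(Rational(8, 9), 1688), -557281), -1) = Pow(Add(Rational(15200, 9), -557281), -1) = Pow(Rational(-5000329, 9), -1) = Rational(-9, 5000329)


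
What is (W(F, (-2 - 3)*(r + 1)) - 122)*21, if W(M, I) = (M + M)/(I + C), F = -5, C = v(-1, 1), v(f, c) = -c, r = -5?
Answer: -48888/19 ≈ -2573.1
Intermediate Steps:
C = -1 (C = -1*1 = -1)
W(M, I) = 2*M/(-1 + I) (W(M, I) = (M + M)/(I - 1) = (2*M)/(-1 + I) = 2*M/(-1 + I))
(W(F, (-2 - 3)*(r + 1)) - 122)*21 = (2*(-5)/(-1 + (-2 - 3)*(-5 + 1)) - 122)*21 = (2*(-5)/(-1 - 5*(-4)) - 122)*21 = (2*(-5)/(-1 + 20) - 122)*21 = (2*(-5)/19 - 122)*21 = (2*(-5)*(1/19) - 122)*21 = (-10/19 - 122)*21 = -2328/19*21 = -48888/19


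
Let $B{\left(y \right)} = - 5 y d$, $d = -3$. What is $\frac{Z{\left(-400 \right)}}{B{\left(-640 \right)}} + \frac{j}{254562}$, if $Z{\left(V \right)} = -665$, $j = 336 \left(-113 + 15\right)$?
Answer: $- \frac{699167}{11637120} \approx -0.060081$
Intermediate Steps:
$j = -32928$ ($j = 336 \left(-98\right) = -32928$)
$B{\left(y \right)} = 15 y$ ($B{\left(y \right)} = - 5 y \left(-3\right) = 15 y$)
$\frac{Z{\left(-400 \right)}}{B{\left(-640 \right)}} + \frac{j}{254562} = - \frac{665}{15 \left(-640\right)} - \frac{32928}{254562} = - \frac{665}{-9600} - \frac{784}{6061} = \left(-665\right) \left(- \frac{1}{9600}\right) - \frac{784}{6061} = \frac{133}{1920} - \frac{784}{6061} = - \frac{699167}{11637120}$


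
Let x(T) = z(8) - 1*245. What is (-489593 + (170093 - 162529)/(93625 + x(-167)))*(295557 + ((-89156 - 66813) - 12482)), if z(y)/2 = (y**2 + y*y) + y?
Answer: -1456995616221908/23413 ≈ -6.2230e+10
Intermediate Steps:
z(y) = 2*y + 4*y**2 (z(y) = 2*((y**2 + y*y) + y) = 2*((y**2 + y**2) + y) = 2*(2*y**2 + y) = 2*(y + 2*y**2) = 2*y + 4*y**2)
x(T) = 27 (x(T) = 2*8*(1 + 2*8) - 1*245 = 2*8*(1 + 16) - 245 = 2*8*17 - 245 = 272 - 245 = 27)
(-489593 + (170093 - 162529)/(93625 + x(-167)))*(295557 + ((-89156 - 66813) - 12482)) = (-489593 + (170093 - 162529)/(93625 + 27))*(295557 + ((-89156 - 66813) - 12482)) = (-489593 + 7564/93652)*(295557 + (-155969 - 12482)) = (-489593 + 7564*(1/93652))*(295557 - 168451) = (-489593 + 1891/23413)*127106 = -11462839018/23413*127106 = -1456995616221908/23413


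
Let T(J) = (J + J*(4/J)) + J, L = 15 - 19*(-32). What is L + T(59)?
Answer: 745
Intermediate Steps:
L = 623 (L = 15 + 608 = 623)
T(J) = 4 + 2*J (T(J) = (J + 4) + J = (4 + J) + J = 4 + 2*J)
L + T(59) = 623 + (4 + 2*59) = 623 + (4 + 118) = 623 + 122 = 745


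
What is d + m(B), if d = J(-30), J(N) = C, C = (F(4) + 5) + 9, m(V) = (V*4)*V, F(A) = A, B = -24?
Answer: 2322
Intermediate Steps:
m(V) = 4*V**2 (m(V) = (4*V)*V = 4*V**2)
C = 18 (C = (4 + 5) + 9 = 9 + 9 = 18)
J(N) = 18
d = 18
d + m(B) = 18 + 4*(-24)**2 = 18 + 4*576 = 18 + 2304 = 2322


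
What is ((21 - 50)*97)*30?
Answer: -84390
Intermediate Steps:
((21 - 50)*97)*30 = -29*97*30 = -2813*30 = -84390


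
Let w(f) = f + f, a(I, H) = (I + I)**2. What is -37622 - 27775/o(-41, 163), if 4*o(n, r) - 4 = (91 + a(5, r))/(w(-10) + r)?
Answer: -44592886/763 ≈ -58444.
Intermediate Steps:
a(I, H) = 4*I**2 (a(I, H) = (2*I)**2 = 4*I**2)
w(f) = 2*f
o(n, r) = 1 + 191/(4*(-20 + r)) (o(n, r) = 1 + ((91 + 4*5**2)/(2*(-10) + r))/4 = 1 + ((91 + 4*25)/(-20 + r))/4 = 1 + ((91 + 100)/(-20 + r))/4 = 1 + (191/(-20 + r))/4 = 1 + 191/(4*(-20 + r)))
-37622 - 27775/o(-41, 163) = -37622 - 27775*(-20 + 163)/(111/4 + 163) = -37622 - 27775/((763/4)/143) = -37622 - 27775/((1/143)*(763/4)) = -37622 - 27775/763/572 = -37622 - 27775*572/763 = -37622 - 15887300/763 = -44592886/763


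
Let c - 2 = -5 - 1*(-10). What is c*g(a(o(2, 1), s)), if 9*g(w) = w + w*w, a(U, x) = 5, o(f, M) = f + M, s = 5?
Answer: 70/3 ≈ 23.333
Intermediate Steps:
o(f, M) = M + f
g(w) = w/9 + w**2/9 (g(w) = (w + w*w)/9 = (w + w**2)/9 = w/9 + w**2/9)
c = 7 (c = 2 + (-5 - 1*(-10)) = 2 + (-5 + 10) = 2 + 5 = 7)
c*g(a(o(2, 1), s)) = 7*((1/9)*5*(1 + 5)) = 7*((1/9)*5*6) = 7*(10/3) = 70/3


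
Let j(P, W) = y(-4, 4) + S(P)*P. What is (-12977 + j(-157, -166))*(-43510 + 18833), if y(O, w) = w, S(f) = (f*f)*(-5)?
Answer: -477166613084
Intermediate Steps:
S(f) = -5*f**2 (S(f) = f**2*(-5) = -5*f**2)
j(P, W) = 4 - 5*P**3 (j(P, W) = 4 + (-5*P**2)*P = 4 - 5*P**3)
(-12977 + j(-157, -166))*(-43510 + 18833) = (-12977 + (4 - 5*(-157)**3))*(-43510 + 18833) = (-12977 + (4 - 5*(-3869893)))*(-24677) = (-12977 + (4 + 19349465))*(-24677) = (-12977 + 19349469)*(-24677) = 19336492*(-24677) = -477166613084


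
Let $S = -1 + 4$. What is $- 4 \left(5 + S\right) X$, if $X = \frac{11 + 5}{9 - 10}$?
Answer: $512$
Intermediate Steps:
$S = 3$
$X = -16$ ($X = \frac{16}{-1} = 16 \left(-1\right) = -16$)
$- 4 \left(5 + S\right) X = - 4 \left(5 + 3\right) \left(-16\right) = \left(-4\right) 8 \left(-16\right) = \left(-32\right) \left(-16\right) = 512$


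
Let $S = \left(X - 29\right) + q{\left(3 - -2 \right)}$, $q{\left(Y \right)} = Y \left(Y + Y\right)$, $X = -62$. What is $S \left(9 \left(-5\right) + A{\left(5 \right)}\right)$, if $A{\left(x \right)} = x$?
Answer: $1640$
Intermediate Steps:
$q{\left(Y \right)} = 2 Y^{2}$ ($q{\left(Y \right)} = Y 2 Y = 2 Y^{2}$)
$S = -41$ ($S = \left(-62 - 29\right) + 2 \left(3 - -2\right)^{2} = -91 + 2 \left(3 + 2\right)^{2} = -91 + 2 \cdot 5^{2} = -91 + 2 \cdot 25 = -91 + 50 = -41$)
$S \left(9 \left(-5\right) + A{\left(5 \right)}\right) = - 41 \left(9 \left(-5\right) + 5\right) = - 41 \left(-45 + 5\right) = \left(-41\right) \left(-40\right) = 1640$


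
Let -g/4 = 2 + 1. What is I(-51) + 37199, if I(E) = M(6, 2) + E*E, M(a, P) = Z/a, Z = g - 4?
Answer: 119392/3 ≈ 39797.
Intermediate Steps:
g = -12 (g = -4*(2 + 1) = -4*3 = -12)
Z = -16 (Z = -12 - 4 = -16)
M(a, P) = -16/a
I(E) = -8/3 + E**2 (I(E) = -16/6 + E*E = -16*1/6 + E**2 = -8/3 + E**2)
I(-51) + 37199 = (-8/3 + (-51)**2) + 37199 = (-8/3 + 2601) + 37199 = 7795/3 + 37199 = 119392/3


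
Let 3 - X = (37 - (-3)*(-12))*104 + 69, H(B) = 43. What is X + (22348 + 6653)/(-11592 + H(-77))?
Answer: -1992331/11549 ≈ -172.51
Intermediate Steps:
X = -170 (X = 3 - ((37 - (-3)*(-12))*104 + 69) = 3 - ((37 - 1*36)*104 + 69) = 3 - ((37 - 36)*104 + 69) = 3 - (1*104 + 69) = 3 - (104 + 69) = 3 - 1*173 = 3 - 173 = -170)
X + (22348 + 6653)/(-11592 + H(-77)) = -170 + (22348 + 6653)/(-11592 + 43) = -170 + 29001/(-11549) = -170 + 29001*(-1/11549) = -170 - 29001/11549 = -1992331/11549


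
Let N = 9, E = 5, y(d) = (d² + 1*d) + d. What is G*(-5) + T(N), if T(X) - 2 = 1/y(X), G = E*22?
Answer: -54251/99 ≈ -547.99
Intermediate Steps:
y(d) = d² + 2*d (y(d) = (d² + d) + d = (d + d²) + d = d² + 2*d)
G = 110 (G = 5*22 = 110)
T(X) = 2 + 1/(X*(2 + X))
G*(-5) + T(N) = 110*(-5) + (2 + 1/(9*(2 + 9))) = -550 + (2 + (⅑)/11) = -550 + (2 + (⅑)*(1/11)) = -550 + (2 + 1/99) = -550 + 199/99 = -54251/99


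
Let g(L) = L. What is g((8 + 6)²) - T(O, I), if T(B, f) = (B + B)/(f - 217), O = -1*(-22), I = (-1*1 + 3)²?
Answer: 41792/213 ≈ 196.21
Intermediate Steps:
I = 4 (I = (-1 + 3)² = 2² = 4)
O = 22
T(B, f) = 2*B/(-217 + f) (T(B, f) = (2*B)/(-217 + f) = 2*B/(-217 + f))
g((8 + 6)²) - T(O, I) = (8 + 6)² - 2*22/(-217 + 4) = 14² - 2*22/(-213) = 196 - 2*22*(-1)/213 = 196 - 1*(-44/213) = 196 + 44/213 = 41792/213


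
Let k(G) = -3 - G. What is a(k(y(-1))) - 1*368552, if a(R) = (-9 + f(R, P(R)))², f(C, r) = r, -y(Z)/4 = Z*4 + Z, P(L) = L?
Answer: -367528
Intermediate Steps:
y(Z) = -20*Z (y(Z) = -4*(Z*4 + Z) = -4*(4*Z + Z) = -20*Z)
a(R) = (-9 + R)²
a(k(y(-1))) - 1*368552 = (-9 + (-3 - (-20)*(-1)))² - 1*368552 = (-9 + (-3 - 1*20))² - 368552 = (-9 + (-3 - 20))² - 368552 = (-9 - 23)² - 368552 = (-32)² - 368552 = 1024 - 368552 = -367528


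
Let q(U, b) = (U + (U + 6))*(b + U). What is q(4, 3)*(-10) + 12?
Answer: -968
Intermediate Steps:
q(U, b) = (6 + 2*U)*(U + b) (q(U, b) = (U + (6 + U))*(U + b) = (6 + 2*U)*(U + b))
q(4, 3)*(-10) + 12 = (2*4**2 + 6*4 + 6*3 + 2*4*3)*(-10) + 12 = (2*16 + 24 + 18 + 24)*(-10) + 12 = (32 + 24 + 18 + 24)*(-10) + 12 = 98*(-10) + 12 = -980 + 12 = -968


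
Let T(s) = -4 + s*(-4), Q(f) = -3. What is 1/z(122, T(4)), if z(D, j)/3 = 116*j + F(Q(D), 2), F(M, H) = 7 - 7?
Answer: -1/6960 ≈ -0.00014368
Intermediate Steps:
F(M, H) = 0
T(s) = -4 - 4*s
z(D, j) = 348*j (z(D, j) = 3*(116*j + 0) = 3*(116*j) = 348*j)
1/z(122, T(4)) = 1/(348*(-4 - 4*4)) = 1/(348*(-4 - 16)) = 1/(348*(-20)) = 1/(-6960) = -1/6960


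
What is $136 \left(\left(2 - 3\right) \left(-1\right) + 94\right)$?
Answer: $12920$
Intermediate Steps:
$136 \left(\left(2 - 3\right) \left(-1\right) + 94\right) = 136 \left(\left(-1\right) \left(-1\right) + 94\right) = 136 \left(1 + 94\right) = 136 \cdot 95 = 12920$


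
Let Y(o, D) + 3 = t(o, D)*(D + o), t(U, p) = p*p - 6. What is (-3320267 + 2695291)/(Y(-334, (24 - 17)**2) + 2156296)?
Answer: -5896/13903 ≈ -0.42408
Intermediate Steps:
t(U, p) = -6 + p**2 (t(U, p) = p**2 - 6 = -6 + p**2)
Y(o, D) = -3 + (-6 + D**2)*(D + o)
(-3320267 + 2695291)/(Y(-334, (24 - 17)**2) + 2156296) = (-3320267 + 2695291)/((-3 + (24 - 17)**2*(-6 + ((24 - 17)**2)**2) - 334*(-6 + ((24 - 17)**2)**2)) + 2156296) = -624976/((-3 + 7**2*(-6 + (7**2)**2) - 334*(-6 + (7**2)**2)) + 2156296) = -624976/((-3 + 49*(-6 + 49**2) - 334*(-6 + 49**2)) + 2156296) = -624976/((-3 + 49*(-6 + 2401) - 334*(-6 + 2401)) + 2156296) = -624976/((-3 + 49*2395 - 334*2395) + 2156296) = -624976/((-3 + 117355 - 799930) + 2156296) = -624976/(-682578 + 2156296) = -624976/1473718 = -624976*1/1473718 = -5896/13903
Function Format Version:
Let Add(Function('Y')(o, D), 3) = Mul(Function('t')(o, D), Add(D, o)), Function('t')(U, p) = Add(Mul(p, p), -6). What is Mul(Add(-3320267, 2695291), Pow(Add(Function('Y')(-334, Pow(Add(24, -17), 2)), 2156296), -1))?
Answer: Rational(-5896, 13903) ≈ -0.42408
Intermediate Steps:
Function('t')(U, p) = Add(-6, Pow(p, 2)) (Function('t')(U, p) = Add(Pow(p, 2), -6) = Add(-6, Pow(p, 2)))
Function('Y')(o, D) = Add(-3, Mul(Add(-6, Pow(D, 2)), Add(D, o)))
Mul(Add(-3320267, 2695291), Pow(Add(Function('Y')(-334, Pow(Add(24, -17), 2)), 2156296), -1)) = Mul(Add(-3320267, 2695291), Pow(Add(Add(-3, Mul(Pow(Add(24, -17), 2), Add(-6, Pow(Pow(Add(24, -17), 2), 2))), Mul(-334, Add(-6, Pow(Pow(Add(24, -17), 2), 2)))), 2156296), -1)) = Mul(-624976, Pow(Add(Add(-3, Mul(Pow(7, 2), Add(-6, Pow(Pow(7, 2), 2))), Mul(-334, Add(-6, Pow(Pow(7, 2), 2)))), 2156296), -1)) = Mul(-624976, Pow(Add(Add(-3, Mul(49, Add(-6, Pow(49, 2))), Mul(-334, Add(-6, Pow(49, 2)))), 2156296), -1)) = Mul(-624976, Pow(Add(Add(-3, Mul(49, Add(-6, 2401)), Mul(-334, Add(-6, 2401))), 2156296), -1)) = Mul(-624976, Pow(Add(Add(-3, Mul(49, 2395), Mul(-334, 2395)), 2156296), -1)) = Mul(-624976, Pow(Add(Add(-3, 117355, -799930), 2156296), -1)) = Mul(-624976, Pow(Add(-682578, 2156296), -1)) = Mul(-624976, Pow(1473718, -1)) = Mul(-624976, Rational(1, 1473718)) = Rational(-5896, 13903)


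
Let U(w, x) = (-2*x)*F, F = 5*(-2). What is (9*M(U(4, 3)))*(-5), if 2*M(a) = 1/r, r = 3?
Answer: -15/2 ≈ -7.5000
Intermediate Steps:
F = -10
U(w, x) = 20*x (U(w, x) = -2*x*(-10) = 20*x)
M(a) = 1/6 (M(a) = (1/2)/3 = (1/2)*(1/3) = 1/6)
(9*M(U(4, 3)))*(-5) = (9*(1/6))*(-5) = (3/2)*(-5) = -15/2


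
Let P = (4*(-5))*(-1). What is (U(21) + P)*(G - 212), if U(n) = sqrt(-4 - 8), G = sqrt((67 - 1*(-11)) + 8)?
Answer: -2*(10 + I*sqrt(3))*(212 - sqrt(86)) ≈ -4054.5 - 702.26*I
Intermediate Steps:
G = sqrt(86) (G = sqrt((67 + 11) + 8) = sqrt(78 + 8) = sqrt(86) ≈ 9.2736)
P = 20 (P = -20*(-1) = 20)
U(n) = 2*I*sqrt(3) (U(n) = sqrt(-12) = 2*I*sqrt(3))
(U(21) + P)*(G - 212) = (2*I*sqrt(3) + 20)*(sqrt(86) - 212) = (20 + 2*I*sqrt(3))*(-212 + sqrt(86)) = (-212 + sqrt(86))*(20 + 2*I*sqrt(3))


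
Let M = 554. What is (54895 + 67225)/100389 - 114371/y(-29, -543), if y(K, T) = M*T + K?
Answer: 48221514439/30202131039 ≈ 1.5966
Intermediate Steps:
y(K, T) = K + 554*T (y(K, T) = 554*T + K = K + 554*T)
(54895 + 67225)/100389 - 114371/y(-29, -543) = (54895 + 67225)/100389 - 114371/(-29 + 554*(-543)) = 122120*(1/100389) - 114371/(-29 - 300822) = 122120/100389 - 114371/(-300851) = 122120/100389 - 114371*(-1/300851) = 122120/100389 + 114371/300851 = 48221514439/30202131039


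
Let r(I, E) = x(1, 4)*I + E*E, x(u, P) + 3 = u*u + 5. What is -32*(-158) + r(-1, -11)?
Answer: 5174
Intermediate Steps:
x(u, P) = 2 + u**2 (x(u, P) = -3 + (u*u + 5) = -3 + (u**2 + 5) = -3 + (5 + u**2) = 2 + u**2)
r(I, E) = E**2 + 3*I (r(I, E) = (2 + 1**2)*I + E*E = (2 + 1)*I + E**2 = 3*I + E**2 = E**2 + 3*I)
-32*(-158) + r(-1, -11) = -32*(-158) + ((-11)**2 + 3*(-1)) = 5056 + (121 - 3) = 5056 + 118 = 5174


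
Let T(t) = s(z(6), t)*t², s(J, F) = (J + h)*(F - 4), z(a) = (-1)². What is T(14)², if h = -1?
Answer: 0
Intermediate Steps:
z(a) = 1
s(J, F) = (-1 + J)*(-4 + F) (s(J, F) = (J - 1)*(F - 4) = (-1 + J)*(-4 + F))
T(t) = 0 (T(t) = (4 - t - 4*1 + t*1)*t² = (4 - t - 4 + t)*t² = 0*t² = 0)
T(14)² = 0² = 0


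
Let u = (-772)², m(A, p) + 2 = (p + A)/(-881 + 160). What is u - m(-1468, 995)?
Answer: 429705433/721 ≈ 5.9599e+5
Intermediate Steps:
m(A, p) = -2 - A/721 - p/721 (m(A, p) = -2 + (p + A)/(-881 + 160) = -2 + (A + p)/(-721) = -2 + (A + p)*(-1/721) = -2 + (-A/721 - p/721) = -2 - A/721 - p/721)
u = 595984
u - m(-1468, 995) = 595984 - (-2 - 1/721*(-1468) - 1/721*995) = 595984 - (-2 + 1468/721 - 995/721) = 595984 - 1*(-969/721) = 595984 + 969/721 = 429705433/721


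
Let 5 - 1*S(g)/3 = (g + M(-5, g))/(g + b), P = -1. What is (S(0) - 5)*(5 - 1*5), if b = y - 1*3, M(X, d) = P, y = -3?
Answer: 0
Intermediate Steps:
M(X, d) = -1
b = -6 (b = -3 - 1*3 = -3 - 3 = -6)
S(g) = 15 - 3*(-1 + g)/(-6 + g) (S(g) = 15 - 3*(g - 1)/(g - 6) = 15 - 3*(-1 + g)/(-6 + g))
(S(0) - 5)*(5 - 1*5) = (3*(-29 + 4*0)/(-6 + 0) - 5)*(5 - 1*5) = (3*(-29 + 0)/(-6) - 5)*(5 - 5) = (3*(-⅙)*(-29) - 5)*0 = (29/2 - 5)*0 = (19/2)*0 = 0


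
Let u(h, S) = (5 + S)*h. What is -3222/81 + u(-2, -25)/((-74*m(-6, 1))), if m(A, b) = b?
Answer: -13426/333 ≈ -40.318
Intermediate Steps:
u(h, S) = h*(5 + S)
-3222/81 + u(-2, -25)/((-74*m(-6, 1))) = -3222/81 + (-2*(5 - 25))/((-74*1)) = -3222*1/81 - 2*(-20)/(-74) = -358/9 + 40*(-1/74) = -358/9 - 20/37 = -13426/333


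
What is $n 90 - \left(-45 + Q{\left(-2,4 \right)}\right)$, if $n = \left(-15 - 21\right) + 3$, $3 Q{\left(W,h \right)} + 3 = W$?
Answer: $- \frac{8770}{3} \approx -2923.3$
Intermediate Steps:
$Q{\left(W,h \right)} = -1 + \frac{W}{3}$
$n = -33$ ($n = -36 + 3 = -33$)
$n 90 - \left(-45 + Q{\left(-2,4 \right)}\right) = \left(-33\right) 90 + \left(45 - \left(-1 + \frac{1}{3} \left(-2\right)\right)\right) = -2970 + \left(45 - \left(-1 - \frac{2}{3}\right)\right) = -2970 + \left(45 - - \frac{5}{3}\right) = -2970 + \left(45 + \frac{5}{3}\right) = -2970 + \frac{140}{3} = - \frac{8770}{3}$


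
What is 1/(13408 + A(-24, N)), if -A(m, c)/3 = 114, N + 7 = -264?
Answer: 1/13066 ≈ 7.6534e-5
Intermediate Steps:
N = -271 (N = -7 - 264 = -271)
A(m, c) = -342 (A(m, c) = -3*114 = -342)
1/(13408 + A(-24, N)) = 1/(13408 - 342) = 1/13066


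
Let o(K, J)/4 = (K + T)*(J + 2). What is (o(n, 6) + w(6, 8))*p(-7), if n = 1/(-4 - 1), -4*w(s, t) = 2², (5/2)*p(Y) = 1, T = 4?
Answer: 1206/25 ≈ 48.240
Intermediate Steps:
p(Y) = ⅖ (p(Y) = (⅖)*1 = ⅖)
w(s, t) = -1 (w(s, t) = -¼*2² = -¼*4 = -1)
n = -⅕ (n = 1/(-5) = -⅕ ≈ -0.20000)
o(K, J) = 4*(2 + J)*(4 + K) (o(K, J) = 4*((K + 4)*(J + 2)) = 4*((4 + K)*(2 + J)) = 4*((2 + J)*(4 + K)) = 4*(2 + J)*(4 + K))
(o(n, 6) + w(6, 8))*p(-7) = ((32 + 8*(-⅕) + 16*6 + 4*6*(-⅕)) - 1)*(⅖) = ((32 - 8/5 + 96 - 24/5) - 1)*(⅖) = (608/5 - 1)*(⅖) = (603/5)*(⅖) = 1206/25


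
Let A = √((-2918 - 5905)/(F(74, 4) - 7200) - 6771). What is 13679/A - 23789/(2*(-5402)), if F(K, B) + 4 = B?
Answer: 23789/10804 - 273580*I*√97484754/16247459 ≈ 2.2019 - 166.25*I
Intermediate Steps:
F(K, B) = -4 + B
A = I*√97484754/120 (A = √((-2918 - 5905)/((-4 + 4) - 7200) - 6771) = √(-8823/(0 - 7200) - 6771) = √(-8823/(-7200) - 6771) = √(-8823*(-1/7200) - 6771) = √(2941/2400 - 6771) = √(-16247459/2400) = I*√97484754/120 ≈ 82.279*I)
13679/A - 23789/(2*(-5402)) = 13679/((I*√97484754/120)) - 23789/(2*(-5402)) = 13679*(-20*I*√97484754/16247459) - 23789/(-10804) = -273580*I*√97484754/16247459 - 23789*(-1/10804) = -273580*I*√97484754/16247459 + 23789/10804 = 23789/10804 - 273580*I*√97484754/16247459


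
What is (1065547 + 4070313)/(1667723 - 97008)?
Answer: 1027172/314143 ≈ 3.2698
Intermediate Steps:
(1065547 + 4070313)/(1667723 - 97008) = 5135860/1570715 = 5135860*(1/1570715) = 1027172/314143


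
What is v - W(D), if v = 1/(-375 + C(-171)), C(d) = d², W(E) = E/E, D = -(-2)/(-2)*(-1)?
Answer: -28865/28866 ≈ -0.99997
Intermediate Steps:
D = 1 (D = -(-2)*(-1)/2*(-1) = -2*½*(-1) = -1*(-1) = 1)
W(E) = 1
v = 1/28866 (v = 1/(-375 + (-171)²) = 1/(-375 + 29241) = 1/28866 ≈ 3.4643e-5)
v - W(D) = 1/28866 - 1*1 = 1/28866 - 1 = -28865/28866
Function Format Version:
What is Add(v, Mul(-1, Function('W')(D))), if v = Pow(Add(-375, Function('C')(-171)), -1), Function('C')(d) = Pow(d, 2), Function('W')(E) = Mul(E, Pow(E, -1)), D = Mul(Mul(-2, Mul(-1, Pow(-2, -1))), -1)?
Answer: Rational(-28865, 28866) ≈ -0.99997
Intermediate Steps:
D = 1 (D = Mul(Mul(-2, Mul(-1, Rational(-1, 2))), -1) = Mul(Mul(-2, Rational(1, 2)), -1) = Mul(-1, -1) = 1)
Function('W')(E) = 1
v = Rational(1, 28866) (v = Pow(Add(-375, Pow(-171, 2)), -1) = Pow(Add(-375, 29241), -1) = Pow(28866, -1) = Rational(1, 28866) ≈ 3.4643e-5)
Add(v, Mul(-1, Function('W')(D))) = Add(Rational(1, 28866), Mul(-1, 1)) = Add(Rational(1, 28866), -1) = Rational(-28865, 28866)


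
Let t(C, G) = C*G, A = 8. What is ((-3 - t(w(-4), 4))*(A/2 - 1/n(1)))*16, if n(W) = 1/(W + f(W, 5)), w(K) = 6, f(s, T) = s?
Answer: -864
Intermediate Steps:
n(W) = 1/(2*W) (n(W) = 1/(W + W) = 1/(2*W))
((-3 - t(w(-4), 4))*(A/2 - 1/n(1)))*16 = ((-3 - 6*4)*(8/2 - 1/((1/2)/1)))*16 = ((-3 - 1*24)*(8*(1/2) - 1/((1/2)*1)))*16 = ((-3 - 24)*(4 - 1/1/2))*16 = -27*(4 - 1*2)*16 = -27*(4 - 2)*16 = -27*2*16 = -54*16 = -864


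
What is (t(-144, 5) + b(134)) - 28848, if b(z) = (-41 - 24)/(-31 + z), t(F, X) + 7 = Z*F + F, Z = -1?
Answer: -2972130/103 ≈ -28856.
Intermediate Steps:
t(F, X) = -7 (t(F, X) = -7 + (-F + F) = -7 + 0 = -7)
b(z) = -65/(-31 + z)
(t(-144, 5) + b(134)) - 28848 = (-7 - 65/(-31 + 134)) - 28848 = (-7 - 65/103) - 28848 = -786/103 - 28848 = -2972130/103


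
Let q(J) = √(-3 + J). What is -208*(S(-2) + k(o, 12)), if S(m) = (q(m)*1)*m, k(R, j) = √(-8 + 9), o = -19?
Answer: -208 + 416*I*√5 ≈ -208.0 + 930.2*I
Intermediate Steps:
k(R, j) = 1 (k(R, j) = √1 = 1)
S(m) = m*√(-3 + m) (S(m) = (√(-3 + m)*1)*m = √(-3 + m)*m = m*√(-3 + m))
-208*(S(-2) + k(o, 12)) = -208*(-2*√(-3 - 2) + 1) = -208*(-2*I*√5 + 1) = -208*(1 - 2*I*√5) = -208 + 416*I*√5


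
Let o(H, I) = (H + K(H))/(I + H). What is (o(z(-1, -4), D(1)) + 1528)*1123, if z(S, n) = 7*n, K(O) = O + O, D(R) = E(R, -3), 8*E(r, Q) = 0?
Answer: 1719313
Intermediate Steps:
E(r, Q) = 0 (E(r, Q) = (⅛)*0 = 0)
D(R) = 0
K(O) = 2*O
o(H, I) = 3*H/(H + I) (o(H, I) = (H + 2*H)/(I + H) = (3*H)/(H + I) = 3*H/(H + I))
(o(z(-1, -4), D(1)) + 1528)*1123 = (3*(7*(-4))/(7*(-4) + 0) + 1528)*1123 = (3*(-28)/(-28 + 0) + 1528)*1123 = (3*(-28)/(-28) + 1528)*1123 = (3*(-28)*(-1/28) + 1528)*1123 = (3 + 1528)*1123 = 1531*1123 = 1719313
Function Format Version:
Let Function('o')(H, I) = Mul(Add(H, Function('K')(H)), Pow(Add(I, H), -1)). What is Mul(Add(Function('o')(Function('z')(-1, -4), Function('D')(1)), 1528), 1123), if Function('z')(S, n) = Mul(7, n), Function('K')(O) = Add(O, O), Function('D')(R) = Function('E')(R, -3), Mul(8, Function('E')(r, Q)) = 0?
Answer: 1719313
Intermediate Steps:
Function('E')(r, Q) = 0 (Function('E')(r, Q) = Mul(Rational(1, 8), 0) = 0)
Function('D')(R) = 0
Function('K')(O) = Mul(2, O)
Function('o')(H, I) = Mul(3, H, Pow(Add(H, I), -1)) (Function('o')(H, I) = Mul(Add(H, Mul(2, H)), Pow(Add(I, H), -1)) = Mul(Mul(3, H), Pow(Add(H, I), -1)) = Mul(3, H, Pow(Add(H, I), -1)))
Mul(Add(Function('o')(Function('z')(-1, -4), Function('D')(1)), 1528), 1123) = Mul(Add(Mul(3, Mul(7, -4), Pow(Add(Mul(7, -4), 0), -1)), 1528), 1123) = Mul(Add(Mul(3, -28, Pow(Add(-28, 0), -1)), 1528), 1123) = Mul(Add(Mul(3, -28, Pow(-28, -1)), 1528), 1123) = Mul(Add(Mul(3, -28, Rational(-1, 28)), 1528), 1123) = Mul(Add(3, 1528), 1123) = Mul(1531, 1123) = 1719313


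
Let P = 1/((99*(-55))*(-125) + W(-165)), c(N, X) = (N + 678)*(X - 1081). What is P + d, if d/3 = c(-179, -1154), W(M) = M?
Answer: -2276679665699/680460 ≈ -3.3458e+6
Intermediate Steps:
c(N, X) = (-1081 + X)*(678 + N) (c(N, X) = (678 + N)*(-1081 + X) = (-1081 + X)*(678 + N))
P = 1/680460 (P = 1/((99*(-55))*(-125) - 165) = 1/(-5445*(-125) - 165) = 1/(680625 - 165) = 1/680460 ≈ 1.4696e-6)
d = -3345795 (d = 3*(-732918 - 1081*(-179) + 678*(-1154) - 179*(-1154)) = 3*(-732918 + 193499 - 782412 + 206566) = 3*(-1115265) = -3345795)
P + d = 1/680460 - 3345795 = -2276679665699/680460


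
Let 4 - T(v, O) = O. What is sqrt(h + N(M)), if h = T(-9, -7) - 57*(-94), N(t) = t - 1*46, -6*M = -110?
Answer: 2*sqrt(12018)/3 ≈ 73.084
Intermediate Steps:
M = 55/3 (M = -1/6*(-110) = 55/3 ≈ 18.333)
T(v, O) = 4 - O
N(t) = -46 + t (N(t) = t - 46 = -46 + t)
h = 5369 (h = (4 - 1*(-7)) - 57*(-94) = (4 + 7) + 5358 = 11 + 5358 = 5369)
sqrt(h + N(M)) = sqrt(5369 + (-46 + 55/3)) = sqrt(5369 - 83/3) = sqrt(16024/3) = 2*sqrt(12018)/3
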